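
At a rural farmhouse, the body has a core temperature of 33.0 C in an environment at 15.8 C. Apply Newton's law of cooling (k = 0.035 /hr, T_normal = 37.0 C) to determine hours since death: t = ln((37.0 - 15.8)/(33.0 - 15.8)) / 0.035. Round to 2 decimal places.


Using Newton's law of cooling:
t = ln((T_normal - T_ambient) / (T_body - T_ambient)) / k
T_normal - T_ambient = 21.2
T_body - T_ambient = 17.2
Ratio = 1.232558
ln(ratio) = 0.209092
t = 0.209092 / 0.035 = 5.97 hours

5.97


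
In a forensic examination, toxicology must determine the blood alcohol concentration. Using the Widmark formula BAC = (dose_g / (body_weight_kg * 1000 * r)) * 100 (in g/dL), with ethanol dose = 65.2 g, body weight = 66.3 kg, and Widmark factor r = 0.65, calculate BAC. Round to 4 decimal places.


Applying the Widmark formula:
BAC = (dose_g / (body_wt * 1000 * r)) * 100
Denominator = 66.3 * 1000 * 0.65 = 43095
BAC = (65.2 / 43095) * 100
BAC = 0.1513 g/dL

0.1513


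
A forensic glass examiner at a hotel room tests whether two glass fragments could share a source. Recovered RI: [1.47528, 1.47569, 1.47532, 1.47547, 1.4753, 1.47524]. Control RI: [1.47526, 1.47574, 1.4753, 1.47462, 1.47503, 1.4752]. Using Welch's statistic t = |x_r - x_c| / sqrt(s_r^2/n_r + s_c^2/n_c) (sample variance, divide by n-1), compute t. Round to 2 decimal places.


Welch's t-criterion for glass RI comparison:
Recovered mean = sum / n_r = 8.8523 / 6 = 1.4753833
Control mean = sum / n_c = 8.85115 / 6 = 1.4751917
Recovered sample variance s_r^2 = 2.87467e-08
Control sample variance s_c^2 = 1.34017e-07
Welch SE (unpooled) = sqrt(s_r^2/n_r + s_c^2/n_c) = sqrt(4.79111e-09 + 2.23361e-08) = sqrt(2.71272e-08) = 0.000164703
|mean_r - mean_c| = 0.000191667
t = 0.000191667 / 0.000164703 = 1.16

1.16


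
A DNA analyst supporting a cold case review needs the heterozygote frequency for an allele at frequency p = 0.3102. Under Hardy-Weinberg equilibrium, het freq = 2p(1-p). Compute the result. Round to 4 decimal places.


Hardy-Weinberg heterozygote frequency:
q = 1 - p = 1 - 0.3102 = 0.6898
2pq = 2 * 0.3102 * 0.6898 = 0.4280

0.4280


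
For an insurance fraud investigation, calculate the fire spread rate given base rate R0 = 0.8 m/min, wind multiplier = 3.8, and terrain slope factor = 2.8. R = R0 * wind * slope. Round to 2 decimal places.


Fire spread rate calculation:
R = R0 * wind_factor * slope_factor
= 0.8 * 3.8 * 2.8
= 3.04 * 2.8
= 8.51 m/min

8.51


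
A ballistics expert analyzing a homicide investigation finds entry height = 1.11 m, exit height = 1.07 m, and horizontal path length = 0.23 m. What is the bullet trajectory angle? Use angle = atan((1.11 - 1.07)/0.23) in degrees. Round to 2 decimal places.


Bullet trajectory angle:
Height difference = 1.11 - 1.07 = 0.04 m
angle = atan(0.04 / 0.23)
angle = atan(0.173913)
angle = 9.87 degrees

9.87


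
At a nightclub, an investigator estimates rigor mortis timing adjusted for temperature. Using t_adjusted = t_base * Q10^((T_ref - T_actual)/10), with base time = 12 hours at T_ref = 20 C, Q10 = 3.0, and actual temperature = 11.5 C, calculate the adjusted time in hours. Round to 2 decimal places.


Rigor mortis time adjustment:
Exponent = (T_ref - T_actual) / 10 = (20 - 11.5) / 10 = 0.85
Q10 factor = 3.0^0.85 = 2.54421
t_adjusted = 12 * 2.54421 = 30.53 hours

30.53


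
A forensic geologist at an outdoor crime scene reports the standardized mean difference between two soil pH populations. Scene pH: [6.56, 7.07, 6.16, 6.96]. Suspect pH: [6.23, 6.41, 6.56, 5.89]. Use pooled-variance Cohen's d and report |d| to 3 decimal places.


Pooled-variance Cohen's d for soil pH comparison:
Scene mean = 26.75 / 4 = 6.6875
Suspect mean = 25.09 / 4 = 6.2725
Scene sample variance s_s^2 = 0.171692
Suspect sample variance s_c^2 = 0.083225
Pooled variance = ((n_s-1)*s_s^2 + (n_c-1)*s_c^2) / (n_s + n_c - 2) = 0.127458
Pooled SD = sqrt(0.127458) = 0.357013
Mean difference = 0.415
|d| = |0.415| / 0.357013 = 1.162

1.162


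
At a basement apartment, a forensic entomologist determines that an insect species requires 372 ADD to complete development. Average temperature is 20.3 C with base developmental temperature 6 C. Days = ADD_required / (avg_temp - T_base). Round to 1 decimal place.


Insect development time:
Effective temperature = avg_temp - T_base = 20.3 - 6 = 14.3 C
Days = ADD / effective_temp = 372 / 14.3 = 26.0 days

26.0


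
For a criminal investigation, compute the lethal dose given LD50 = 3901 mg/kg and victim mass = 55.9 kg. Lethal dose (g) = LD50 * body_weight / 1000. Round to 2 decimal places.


Lethal dose calculation:
Lethal dose = LD50 * body_weight / 1000
= 3901 * 55.9 / 1000
= 218065.9 / 1000
= 218.07 g

218.07


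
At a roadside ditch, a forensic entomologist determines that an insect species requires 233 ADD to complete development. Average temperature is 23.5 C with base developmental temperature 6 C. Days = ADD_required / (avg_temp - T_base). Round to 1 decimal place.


Insect development time:
Effective temperature = avg_temp - T_base = 23.5 - 6 = 17.5 C
Days = ADD / effective_temp = 233 / 17.5 = 13.3 days

13.3


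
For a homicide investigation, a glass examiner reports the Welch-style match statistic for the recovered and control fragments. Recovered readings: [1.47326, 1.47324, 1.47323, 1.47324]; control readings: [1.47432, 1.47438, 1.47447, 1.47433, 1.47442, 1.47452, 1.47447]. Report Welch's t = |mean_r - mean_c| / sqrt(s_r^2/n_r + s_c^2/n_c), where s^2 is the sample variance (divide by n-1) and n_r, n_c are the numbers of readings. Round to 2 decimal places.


Welch's t-criterion for glass RI comparison:
Recovered mean = sum / n_r = 5.89297 / 4 = 1.4732425
Control mean = sum / n_c = 10.32091 / 7 = 1.4744157
Recovered sample variance s_r^2 = 1.58333e-10
Control sample variance s_c^2 = 5.7619e-09
Welch SE (unpooled) = sqrt(s_r^2/n_r + s_c^2/n_c) = sqrt(3.95833e-11 + 8.23129e-10) = sqrt(8.62712e-10) = 2.9372e-05
|mean_r - mean_c| = 0.00117321
t = 0.00117321 / 2.9372e-05 = 39.94

39.94


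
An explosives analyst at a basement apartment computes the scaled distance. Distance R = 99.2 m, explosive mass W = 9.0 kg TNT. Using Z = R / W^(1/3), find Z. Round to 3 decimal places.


Scaled distance calculation:
W^(1/3) = 9.0^(1/3) = 2.080084
Z = R / W^(1/3) = 99.2 / 2.080084
Z = 47.690 m/kg^(1/3)

47.690


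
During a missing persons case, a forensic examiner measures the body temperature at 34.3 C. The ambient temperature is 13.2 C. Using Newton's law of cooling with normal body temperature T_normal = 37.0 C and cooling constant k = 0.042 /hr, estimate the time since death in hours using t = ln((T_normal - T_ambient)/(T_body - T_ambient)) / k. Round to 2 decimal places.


Using Newton's law of cooling:
t = ln((T_normal - T_ambient) / (T_body - T_ambient)) / k
T_normal - T_ambient = 23.8
T_body - T_ambient = 21.1
Ratio = 1.127962
ln(ratio) = 0.120412
t = 0.120412 / 0.042 = 2.87 hours

2.87


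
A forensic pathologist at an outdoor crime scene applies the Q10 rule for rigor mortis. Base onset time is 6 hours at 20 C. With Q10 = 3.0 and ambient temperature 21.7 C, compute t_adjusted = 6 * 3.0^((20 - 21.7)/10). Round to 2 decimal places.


Rigor mortis time adjustment:
Exponent = (T_ref - T_actual) / 10 = (20 - 21.7) / 10 = -0.17
Q10 factor = 3.0^-0.17 = 0.82964
t_adjusted = 6 * 0.82964 = 4.98 hours

4.98


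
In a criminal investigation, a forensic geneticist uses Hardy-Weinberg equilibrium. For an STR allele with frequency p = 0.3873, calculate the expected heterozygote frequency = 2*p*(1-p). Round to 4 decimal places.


Hardy-Weinberg heterozygote frequency:
q = 1 - p = 1 - 0.3873 = 0.6127
2pq = 2 * 0.3873 * 0.6127 = 0.4746

0.4746


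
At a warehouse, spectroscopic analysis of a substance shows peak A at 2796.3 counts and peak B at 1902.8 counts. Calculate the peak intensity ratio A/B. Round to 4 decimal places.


Spectral peak ratio:
Peak A = 2796.3 counts
Peak B = 1902.8 counts
Ratio = 2796.3 / 1902.8 = 1.4696

1.4696


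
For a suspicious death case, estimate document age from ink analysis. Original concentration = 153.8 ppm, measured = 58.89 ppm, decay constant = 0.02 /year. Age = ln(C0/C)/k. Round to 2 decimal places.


Document age estimation:
C0/C = 153.8 / 58.89 = 2.611649
ln(C0/C) = 0.959982
t = 0.959982 / 0.02 = 48.00 years

48.00


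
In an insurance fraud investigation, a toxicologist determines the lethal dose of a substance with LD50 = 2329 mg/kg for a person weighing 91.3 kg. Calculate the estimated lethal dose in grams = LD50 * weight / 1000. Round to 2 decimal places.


Lethal dose calculation:
Lethal dose = LD50 * body_weight / 1000
= 2329 * 91.3 / 1000
= 212637.7 / 1000
= 212.64 g

212.64


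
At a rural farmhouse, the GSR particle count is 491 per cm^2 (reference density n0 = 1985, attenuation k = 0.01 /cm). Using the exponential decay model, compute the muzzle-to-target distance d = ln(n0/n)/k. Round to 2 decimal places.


GSR distance calculation:
n0/n = 1985 / 491 = 4.04277
ln(n0/n) = 1.39693
d = 1.39693 / 0.01 = 139.69 cm

139.69


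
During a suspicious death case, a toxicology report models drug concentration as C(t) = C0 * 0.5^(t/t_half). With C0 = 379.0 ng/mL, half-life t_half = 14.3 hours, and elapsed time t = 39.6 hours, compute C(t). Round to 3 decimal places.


Drug concentration decay:
Number of half-lives = t / t_half = 39.6 / 14.3 = 2.769231
Decay factor = 0.5^2.769231 = 0.14668253
C(t) = 379.0 * 0.14668253 = 55.593 ng/mL

55.593


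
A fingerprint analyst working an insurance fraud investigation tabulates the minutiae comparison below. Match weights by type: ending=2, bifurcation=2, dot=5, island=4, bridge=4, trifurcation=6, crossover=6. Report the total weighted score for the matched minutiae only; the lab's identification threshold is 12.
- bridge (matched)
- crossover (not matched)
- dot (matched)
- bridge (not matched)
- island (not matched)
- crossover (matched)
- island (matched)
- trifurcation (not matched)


Weighted minutiae match score:
  bridge: matched, +4 (running total 4)
  crossover: not matched, +0
  dot: matched, +5 (running total 9)
  bridge: not matched, +0
  island: not matched, +0
  crossover: matched, +6 (running total 15)
  island: matched, +4 (running total 19)
  trifurcation: not matched, +0
Total score = 19
Threshold = 12; verdict = identification

19


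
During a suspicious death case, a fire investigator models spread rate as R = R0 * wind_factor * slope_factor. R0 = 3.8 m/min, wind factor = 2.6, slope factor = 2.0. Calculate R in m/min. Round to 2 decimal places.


Fire spread rate calculation:
R = R0 * wind_factor * slope_factor
= 3.8 * 2.6 * 2.0
= 9.88 * 2.0
= 19.76 m/min

19.76


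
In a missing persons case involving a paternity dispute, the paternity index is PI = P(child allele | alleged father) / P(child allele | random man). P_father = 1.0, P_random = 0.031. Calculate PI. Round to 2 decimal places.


Paternity Index calculation:
PI = P(allele|father) / P(allele|random)
PI = 1.0 / 0.031
PI = 32.26

32.26


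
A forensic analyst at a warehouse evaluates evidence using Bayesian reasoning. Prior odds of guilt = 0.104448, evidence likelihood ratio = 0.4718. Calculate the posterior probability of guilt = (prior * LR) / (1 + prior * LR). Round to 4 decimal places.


Bayesian evidence evaluation:
Posterior odds = prior_odds * LR = 0.104448 * 0.4718 = 0.04927857
Posterior probability = posterior_odds / (1 + posterior_odds)
= 0.04927857 / (1 + 0.04927857)
= 0.04927857 / 1.04927857
= 0.0470

0.0470


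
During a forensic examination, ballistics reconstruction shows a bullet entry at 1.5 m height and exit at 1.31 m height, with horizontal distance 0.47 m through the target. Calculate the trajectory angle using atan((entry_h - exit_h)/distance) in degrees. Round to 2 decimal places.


Bullet trajectory angle:
Height difference = 1.5 - 1.31 = 0.19 m
angle = atan(0.19 / 0.47)
angle = atan(0.404255)
angle = 22.01 degrees

22.01


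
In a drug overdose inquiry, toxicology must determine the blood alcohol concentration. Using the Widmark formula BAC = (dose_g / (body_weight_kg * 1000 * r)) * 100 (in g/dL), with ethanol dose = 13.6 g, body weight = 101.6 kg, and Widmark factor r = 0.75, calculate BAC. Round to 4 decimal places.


Applying the Widmark formula:
BAC = (dose_g / (body_wt * 1000 * r)) * 100
Denominator = 101.6 * 1000 * 0.75 = 76200
BAC = (13.6 / 76200) * 100
BAC = 0.0178 g/dL

0.0178


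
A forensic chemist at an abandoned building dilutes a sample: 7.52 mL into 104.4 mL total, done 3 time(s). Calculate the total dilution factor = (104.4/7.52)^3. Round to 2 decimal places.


Dilution factor calculation:
Single dilution = V_total / V_sample = 104.4 / 7.52 ≈ 13.882979
Number of dilutions = 3
Total DF = (104.4 / 7.52)^3 (full precision, rounded at the end) = 2675.77

2675.77


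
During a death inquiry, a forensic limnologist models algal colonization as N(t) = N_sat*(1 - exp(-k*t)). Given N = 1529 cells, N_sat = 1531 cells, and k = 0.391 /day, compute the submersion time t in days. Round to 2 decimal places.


PMSI from diatom colonization curve:
N / N_sat = 1529 / 1531 = 0.998694
1 - N/N_sat = 0.001306
ln(1 - N/N_sat) = -6.640786
t = -ln(1 - N/N_sat) / k = -(-6.640786) / 0.391 = 16.98 days

16.98


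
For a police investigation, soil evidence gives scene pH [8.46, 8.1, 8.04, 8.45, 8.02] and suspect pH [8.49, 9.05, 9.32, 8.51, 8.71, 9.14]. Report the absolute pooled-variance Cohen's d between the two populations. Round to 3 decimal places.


Pooled-variance Cohen's d for soil pH comparison:
Scene mean = 41.07 / 5 = 8.214
Suspect mean = 53.22 / 6 = 8.87
Scene sample variance s_s^2 = 0.04928
Suspect sample variance s_c^2 = 0.12148
Pooled variance = ((n_s-1)*s_s^2 + (n_c-1)*s_c^2) / (n_s + n_c - 2) = 0.089391
Pooled SD = sqrt(0.089391) = 0.298983
Mean difference = -0.656
|d| = |-0.656| / 0.298983 = 2.194

2.194


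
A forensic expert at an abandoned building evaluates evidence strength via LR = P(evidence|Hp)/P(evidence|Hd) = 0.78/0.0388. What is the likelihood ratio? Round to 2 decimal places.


Likelihood ratio calculation:
LR = P(E|Hp) / P(E|Hd)
LR = 0.78 / 0.0388
LR = 20.10

20.10


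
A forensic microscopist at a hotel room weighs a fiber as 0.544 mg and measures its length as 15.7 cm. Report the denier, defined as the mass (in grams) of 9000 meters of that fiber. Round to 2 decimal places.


Denier calculation:
Mass in grams = 0.544 mg / 1000 = 0.000544 g
Length in meters = 15.7 cm / 100 = 0.157 m
Linear density = mass / length = 0.000544 / 0.157 = 0.00346497 g/m
Denier = (g/m) * 9000 = 0.00346497 * 9000 = 31.18

31.18


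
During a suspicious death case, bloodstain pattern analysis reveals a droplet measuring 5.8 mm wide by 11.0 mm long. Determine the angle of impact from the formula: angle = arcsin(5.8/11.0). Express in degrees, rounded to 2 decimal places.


Blood spatter impact angle calculation:
width / length = 5.8 / 11.0 = 0.527273
angle = arcsin(0.527273)
angle = 31.82 degrees

31.82


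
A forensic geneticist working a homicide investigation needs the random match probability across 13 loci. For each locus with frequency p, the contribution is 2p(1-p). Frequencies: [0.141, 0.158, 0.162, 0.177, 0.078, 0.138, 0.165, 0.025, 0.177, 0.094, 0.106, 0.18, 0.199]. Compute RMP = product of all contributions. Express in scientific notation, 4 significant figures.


Computing RMP for 13 loci:
Locus 1: 2 * 0.141 * 0.859 = 0.242238
Locus 2: 2 * 0.158 * 0.842 = 0.266072
Locus 3: 2 * 0.162 * 0.838 = 0.271512
Locus 4: 2 * 0.177 * 0.823 = 0.291342
Locus 5: 2 * 0.078 * 0.922 = 0.143832
Locus 6: 2 * 0.138 * 0.862 = 0.237912
Locus 7: 2 * 0.165 * 0.835 = 0.27555
Locus 8: 2 * 0.025 * 0.975 = 0.04875
Locus 9: 2 * 0.177 * 0.823 = 0.291342
Locus 10: 2 * 0.094 * 0.906 = 0.170328
Locus 11: 2 * 0.106 * 0.894 = 0.189528
Locus 12: 2 * 0.18 * 0.82 = 0.2952
Locus 13: 2 * 0.199 * 0.801 = 0.318798
RMP = 2.074e-09

2.074e-09


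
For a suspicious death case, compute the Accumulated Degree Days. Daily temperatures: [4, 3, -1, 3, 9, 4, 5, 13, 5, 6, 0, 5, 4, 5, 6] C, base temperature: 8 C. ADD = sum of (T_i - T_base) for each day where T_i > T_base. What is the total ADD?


Computing ADD day by day:
Day 1: max(0, 4 - 8) = 0
Day 2: max(0, 3 - 8) = 0
Day 3: max(0, -1 - 8) = 0
Day 4: max(0, 3 - 8) = 0
Day 5: max(0, 9 - 8) = 1
Day 6: max(0, 4 - 8) = 0
Day 7: max(0, 5 - 8) = 0
Day 8: max(0, 13 - 8) = 5
Day 9: max(0, 5 - 8) = 0
Day 10: max(0, 6 - 8) = 0
Day 11: max(0, 0 - 8) = 0
Day 12: max(0, 5 - 8) = 0
Day 13: max(0, 4 - 8) = 0
Day 14: max(0, 5 - 8) = 0
Day 15: max(0, 6 - 8) = 0
Total ADD = 6

6


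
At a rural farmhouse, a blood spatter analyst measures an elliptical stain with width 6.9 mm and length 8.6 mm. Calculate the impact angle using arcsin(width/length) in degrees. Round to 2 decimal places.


Blood spatter impact angle calculation:
width / length = 6.9 / 8.6 = 0.802326
angle = arcsin(0.802326)
angle = 53.35 degrees

53.35


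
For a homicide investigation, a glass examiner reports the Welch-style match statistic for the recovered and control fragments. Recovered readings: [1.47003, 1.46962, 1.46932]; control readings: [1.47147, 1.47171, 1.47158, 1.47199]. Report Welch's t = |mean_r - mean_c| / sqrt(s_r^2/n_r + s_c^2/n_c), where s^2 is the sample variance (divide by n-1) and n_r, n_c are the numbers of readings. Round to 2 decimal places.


Welch's t-criterion for glass RI comparison:
Recovered mean = sum / n_r = 4.40897 / 3 = 1.4696567
Control mean = sum / n_c = 5.88675 / 4 = 1.4716875
Recovered sample variance s_r^2 = 1.27033e-07
Control sample variance s_c^2 = 5.02917e-08
Welch SE (unpooled) = sqrt(s_r^2/n_r + s_c^2/n_c) = sqrt(4.23444e-08 + 1.25729e-08) = sqrt(5.49173e-08) = 0.000234344
|mean_r - mean_c| = 0.00203083
t = 0.00203083 / 0.000234344 = 8.67

8.67


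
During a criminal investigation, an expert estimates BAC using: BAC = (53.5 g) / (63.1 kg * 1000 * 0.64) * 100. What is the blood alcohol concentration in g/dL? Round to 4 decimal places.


Applying the Widmark formula:
BAC = (dose_g / (body_wt * 1000 * r)) * 100
Denominator = 63.1 * 1000 * 0.64 = 40384
BAC = (53.5 / 40384) * 100
BAC = 0.1325 g/dL

0.1325


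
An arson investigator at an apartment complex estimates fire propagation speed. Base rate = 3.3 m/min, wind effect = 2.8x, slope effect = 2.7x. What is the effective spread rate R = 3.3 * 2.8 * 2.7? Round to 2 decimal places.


Fire spread rate calculation:
R = R0 * wind_factor * slope_factor
= 3.3 * 2.8 * 2.7
= 9.24 * 2.7
= 24.95 m/min

24.95


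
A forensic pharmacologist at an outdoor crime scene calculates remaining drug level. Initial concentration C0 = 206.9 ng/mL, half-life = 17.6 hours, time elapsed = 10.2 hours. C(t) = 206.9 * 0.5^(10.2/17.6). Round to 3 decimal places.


Drug concentration decay:
Number of half-lives = t / t_half = 10.2 / 17.6 = 0.579545
Decay factor = 0.5^0.579545 = 0.66917479
C(t) = 206.9 * 0.66917479 = 138.452 ng/mL

138.452


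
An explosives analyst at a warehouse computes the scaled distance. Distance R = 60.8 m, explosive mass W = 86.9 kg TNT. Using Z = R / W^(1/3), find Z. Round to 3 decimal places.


Scaled distance calculation:
W^(1/3) = 86.9^(1/3) = 4.429349
Z = R / W^(1/3) = 60.8 / 4.429349
Z = 13.727 m/kg^(1/3)

13.727


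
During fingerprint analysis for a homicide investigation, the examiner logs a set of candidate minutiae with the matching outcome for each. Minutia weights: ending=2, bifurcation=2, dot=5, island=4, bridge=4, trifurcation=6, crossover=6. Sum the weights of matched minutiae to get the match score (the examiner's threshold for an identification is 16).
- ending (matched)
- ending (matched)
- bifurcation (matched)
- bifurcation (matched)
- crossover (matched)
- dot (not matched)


Weighted minutiae match score:
  ending: matched, +2 (running total 2)
  ending: matched, +2 (running total 4)
  bifurcation: matched, +2 (running total 6)
  bifurcation: matched, +2 (running total 8)
  crossover: matched, +6 (running total 14)
  dot: not matched, +0
Total score = 14
Threshold = 16; verdict = inconclusive

14


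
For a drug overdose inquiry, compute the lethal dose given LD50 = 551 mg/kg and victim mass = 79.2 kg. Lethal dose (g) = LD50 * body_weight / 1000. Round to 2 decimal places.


Lethal dose calculation:
Lethal dose = LD50 * body_weight / 1000
= 551 * 79.2 / 1000
= 43639.2 / 1000
= 43.64 g

43.64


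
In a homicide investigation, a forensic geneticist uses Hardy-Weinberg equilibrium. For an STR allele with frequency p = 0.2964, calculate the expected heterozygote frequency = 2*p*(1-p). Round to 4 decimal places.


Hardy-Weinberg heterozygote frequency:
q = 1 - p = 1 - 0.2964 = 0.7036
2pq = 2 * 0.2964 * 0.7036 = 0.4171

0.4171


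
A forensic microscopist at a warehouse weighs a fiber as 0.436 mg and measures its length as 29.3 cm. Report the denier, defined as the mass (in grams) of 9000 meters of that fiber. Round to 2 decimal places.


Denier calculation:
Mass in grams = 0.436 mg / 1000 = 0.000436 g
Length in meters = 29.3 cm / 100 = 0.293 m
Linear density = mass / length = 0.000436 / 0.293 = 0.00148805 g/m
Denier = (g/m) * 9000 = 0.00148805 * 9000 = 13.39

13.39


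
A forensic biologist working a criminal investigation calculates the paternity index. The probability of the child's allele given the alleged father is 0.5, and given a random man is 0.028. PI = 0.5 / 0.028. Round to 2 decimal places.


Paternity Index calculation:
PI = P(allele|father) / P(allele|random)
PI = 0.5 / 0.028
PI = 17.86

17.86


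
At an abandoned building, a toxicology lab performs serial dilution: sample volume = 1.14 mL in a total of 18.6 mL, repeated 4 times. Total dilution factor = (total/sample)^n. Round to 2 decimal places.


Dilution factor calculation:
Single dilution = V_total / V_sample = 18.6 / 1.14 ≈ 16.315789
Number of dilutions = 4
Total DF = (18.6 / 1.14)^4 (full precision, rounded at the end) = 70865.09

70865.09


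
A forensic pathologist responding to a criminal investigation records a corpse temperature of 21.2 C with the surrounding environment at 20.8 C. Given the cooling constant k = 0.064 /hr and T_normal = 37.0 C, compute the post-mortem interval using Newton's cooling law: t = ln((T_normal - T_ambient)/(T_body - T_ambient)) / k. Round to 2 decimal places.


Using Newton's law of cooling:
t = ln((T_normal - T_ambient) / (T_body - T_ambient)) / k
T_normal - T_ambient = 16.2
T_body - T_ambient = 0.4
Ratio = 40.5
ln(ratio) = 3.701302
t = 3.701302 / 0.064 = 57.83 hours

57.83


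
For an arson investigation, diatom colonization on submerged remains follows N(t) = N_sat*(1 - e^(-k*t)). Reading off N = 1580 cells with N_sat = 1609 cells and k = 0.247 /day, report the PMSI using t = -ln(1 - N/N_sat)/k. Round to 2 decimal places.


PMSI from diatom colonization curve:
N / N_sat = 1580 / 1609 = 0.981976
1 - N/N_sat = 0.018024
ln(1 - N/N_sat) = -4.016051
t = -ln(1 - N/N_sat) / k = -(-4.016051) / 0.247 = 16.26 days

16.26


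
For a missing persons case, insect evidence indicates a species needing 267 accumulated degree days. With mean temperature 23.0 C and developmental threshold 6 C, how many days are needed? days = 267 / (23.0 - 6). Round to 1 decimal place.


Insect development time:
Effective temperature = avg_temp - T_base = 23.0 - 6 = 17.0 C
Days = ADD / effective_temp = 267 / 17.0 = 15.7 days

15.7


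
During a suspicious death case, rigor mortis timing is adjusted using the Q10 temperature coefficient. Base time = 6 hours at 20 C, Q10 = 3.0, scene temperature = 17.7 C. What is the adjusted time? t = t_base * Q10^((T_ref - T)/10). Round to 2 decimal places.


Rigor mortis time adjustment:
Exponent = (T_ref - T_actual) / 10 = (20 - 17.7) / 10 = 0.23
Q10 factor = 3.0^0.23 = 1.28747
t_adjusted = 6 * 1.28747 = 7.72 hours

7.72


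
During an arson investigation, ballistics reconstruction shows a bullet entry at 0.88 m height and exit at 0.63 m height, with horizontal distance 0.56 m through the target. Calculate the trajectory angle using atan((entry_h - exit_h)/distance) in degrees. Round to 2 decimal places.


Bullet trajectory angle:
Height difference = 0.88 - 0.63 = 0.25 m
angle = atan(0.25 / 0.56)
angle = atan(0.446429)
angle = 24.06 degrees

24.06


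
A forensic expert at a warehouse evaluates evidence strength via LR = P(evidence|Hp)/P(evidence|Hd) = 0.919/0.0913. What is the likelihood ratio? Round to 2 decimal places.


Likelihood ratio calculation:
LR = P(E|Hp) / P(E|Hd)
LR = 0.919 / 0.0913
LR = 10.07

10.07


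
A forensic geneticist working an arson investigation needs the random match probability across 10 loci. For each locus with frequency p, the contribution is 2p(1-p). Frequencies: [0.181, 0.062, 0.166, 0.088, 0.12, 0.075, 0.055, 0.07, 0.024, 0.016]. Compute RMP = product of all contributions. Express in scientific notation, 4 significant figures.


Computing RMP for 10 loci:
Locus 1: 2 * 0.181 * 0.819 = 0.296478
Locus 2: 2 * 0.062 * 0.938 = 0.116312
Locus 3: 2 * 0.166 * 0.834 = 0.276888
Locus 4: 2 * 0.088 * 0.912 = 0.160512
Locus 5: 2 * 0.12 * 0.88 = 0.2112
Locus 6: 2 * 0.075 * 0.925 = 0.13875
Locus 7: 2 * 0.055 * 0.945 = 0.10395
Locus 8: 2 * 0.07 * 0.93 = 0.1302
Locus 9: 2 * 0.024 * 0.976 = 0.046848
Locus 10: 2 * 0.016 * 0.984 = 0.031488
RMP = 8.967e-10

8.967e-10


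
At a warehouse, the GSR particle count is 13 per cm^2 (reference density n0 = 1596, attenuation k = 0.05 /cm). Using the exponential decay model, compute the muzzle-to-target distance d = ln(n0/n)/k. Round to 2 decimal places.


GSR distance calculation:
n0/n = 1596 / 13 = 122.769231
ln(n0/n) = 4.810306
d = 4.810306 / 0.05 = 96.21 cm

96.21


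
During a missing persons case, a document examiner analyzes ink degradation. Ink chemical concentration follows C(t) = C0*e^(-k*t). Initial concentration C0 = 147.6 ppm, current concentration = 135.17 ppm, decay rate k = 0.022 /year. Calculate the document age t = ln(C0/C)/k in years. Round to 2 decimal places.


Document age estimation:
C0/C = 147.6 / 135.17 = 1.091958
ln(C0/C) = 0.087972
t = 0.087972 / 0.022 = 4.00 years

4.00


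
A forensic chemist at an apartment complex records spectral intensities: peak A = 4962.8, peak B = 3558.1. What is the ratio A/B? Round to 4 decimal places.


Spectral peak ratio:
Peak A = 4962.8 counts
Peak B = 3558.1 counts
Ratio = 4962.8 / 3558.1 = 1.3948

1.3948


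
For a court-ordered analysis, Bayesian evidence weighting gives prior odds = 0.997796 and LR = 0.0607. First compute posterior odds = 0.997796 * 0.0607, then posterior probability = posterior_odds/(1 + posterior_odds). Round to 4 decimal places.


Bayesian evidence evaluation:
Posterior odds = prior_odds * LR = 0.997796 * 0.0607 = 0.06056622
Posterior probability = posterior_odds / (1 + posterior_odds)
= 0.06056622 / (1 + 0.06056622)
= 0.06056622 / 1.06056622
= 0.0571

0.0571


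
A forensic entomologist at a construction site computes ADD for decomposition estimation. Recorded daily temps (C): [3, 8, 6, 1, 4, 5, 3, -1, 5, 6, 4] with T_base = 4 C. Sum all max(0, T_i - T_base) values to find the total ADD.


Computing ADD day by day:
Day 1: max(0, 3 - 4) = 0
Day 2: max(0, 8 - 4) = 4
Day 3: max(0, 6 - 4) = 2
Day 4: max(0, 1 - 4) = 0
Day 5: max(0, 4 - 4) = 0
Day 6: max(0, 5 - 4) = 1
Day 7: max(0, 3 - 4) = 0
Day 8: max(0, -1 - 4) = 0
Day 9: max(0, 5 - 4) = 1
Day 10: max(0, 6 - 4) = 2
Day 11: max(0, 4 - 4) = 0
Total ADD = 10

10


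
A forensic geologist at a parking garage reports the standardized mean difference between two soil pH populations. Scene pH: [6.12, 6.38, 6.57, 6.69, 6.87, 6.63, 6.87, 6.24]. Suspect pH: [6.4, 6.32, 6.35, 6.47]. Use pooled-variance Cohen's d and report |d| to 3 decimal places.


Pooled-variance Cohen's d for soil pH comparison:
Scene mean = 52.37 / 8 = 6.54625
Suspect mean = 25.54 / 4 = 6.385
Scene sample variance s_s^2 = 0.077284
Suspect sample variance s_c^2 = 0.0043
Pooled variance = ((n_s-1)*s_s^2 + (n_c-1)*s_c^2) / (n_s + n_c - 2) = 0.055389
Pooled SD = sqrt(0.055389) = 0.235349
Mean difference = 0.16125
|d| = |0.16125| / 0.235349 = 0.685

0.685


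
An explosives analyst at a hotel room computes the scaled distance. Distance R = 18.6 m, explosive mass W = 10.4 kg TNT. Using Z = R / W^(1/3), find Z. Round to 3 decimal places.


Scaled distance calculation:
W^(1/3) = 10.4^(1/3) = 2.182786
Z = R / W^(1/3) = 18.6 / 2.182786
Z = 8.521 m/kg^(1/3)

8.521


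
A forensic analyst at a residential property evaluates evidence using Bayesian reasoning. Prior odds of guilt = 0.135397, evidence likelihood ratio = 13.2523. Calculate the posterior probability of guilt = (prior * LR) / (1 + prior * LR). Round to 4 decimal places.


Bayesian evidence evaluation:
Posterior odds = prior_odds * LR = 0.135397 * 13.2523 = 1.794322
Posterior probability = posterior_odds / (1 + posterior_odds)
= 1.794322 / (1 + 1.794322)
= 1.794322 / 2.794322
= 0.6421

0.6421


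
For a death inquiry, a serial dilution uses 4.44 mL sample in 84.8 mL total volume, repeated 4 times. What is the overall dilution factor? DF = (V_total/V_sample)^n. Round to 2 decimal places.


Dilution factor calculation:
Single dilution = V_total / V_sample = 84.8 / 4.44 ≈ 19.099099
Number of dilutions = 4
Total DF = (84.8 / 4.44)^4 (full precision, rounded at the end) = 133061.23

133061.23


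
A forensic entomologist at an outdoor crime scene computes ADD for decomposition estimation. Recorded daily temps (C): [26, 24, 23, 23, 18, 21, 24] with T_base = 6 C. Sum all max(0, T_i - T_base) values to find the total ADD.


Computing ADD day by day:
Day 1: max(0, 26 - 6) = 20
Day 2: max(0, 24 - 6) = 18
Day 3: max(0, 23 - 6) = 17
Day 4: max(0, 23 - 6) = 17
Day 5: max(0, 18 - 6) = 12
Day 6: max(0, 21 - 6) = 15
Day 7: max(0, 24 - 6) = 18
Total ADD = 117

117


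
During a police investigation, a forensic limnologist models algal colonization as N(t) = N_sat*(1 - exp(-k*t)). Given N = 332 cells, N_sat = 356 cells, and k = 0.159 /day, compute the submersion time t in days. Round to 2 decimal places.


PMSI from diatom colonization curve:
N / N_sat = 332 / 356 = 0.932584
1 - N/N_sat = 0.067416
ln(1 - N/N_sat) = -2.696873
t = -ln(1 - N/N_sat) / k = -(-2.696873) / 0.159 = 16.96 days

16.96


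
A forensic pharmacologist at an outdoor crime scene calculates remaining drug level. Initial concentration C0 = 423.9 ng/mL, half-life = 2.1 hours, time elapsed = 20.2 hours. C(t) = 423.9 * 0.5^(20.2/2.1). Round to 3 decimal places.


Drug concentration decay:
Number of half-lives = t / t_half = 20.2 / 2.1 = 9.619048
Decay factor = 0.5^9.619048 = 0.00127168
C(t) = 423.9 * 0.00127168 = 0.539 ng/mL

0.539


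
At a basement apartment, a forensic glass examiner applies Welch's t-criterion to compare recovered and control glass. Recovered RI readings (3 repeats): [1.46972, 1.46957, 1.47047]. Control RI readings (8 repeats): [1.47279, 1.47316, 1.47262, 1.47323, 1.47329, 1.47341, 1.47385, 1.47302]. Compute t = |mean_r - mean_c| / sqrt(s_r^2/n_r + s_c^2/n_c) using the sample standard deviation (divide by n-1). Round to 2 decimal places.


Welch's t-criterion for glass RI comparison:
Recovered mean = sum / n_r = 4.40976 / 3 = 1.46992
Control mean = sum / n_c = 11.78537 / 8 = 1.4731713
Recovered sample variance s_r^2 = 2.325e-07
Control sample variance s_c^2 = 1.43927e-07
Welch SE (unpooled) = sqrt(s_r^2/n_r + s_c^2/n_c) = sqrt(7.75e-08 + 1.79908e-08) = sqrt(9.54908e-08) = 0.000309016
|mean_r - mean_c| = 0.00325125
t = 0.00325125 / 0.000309016 = 10.52

10.52


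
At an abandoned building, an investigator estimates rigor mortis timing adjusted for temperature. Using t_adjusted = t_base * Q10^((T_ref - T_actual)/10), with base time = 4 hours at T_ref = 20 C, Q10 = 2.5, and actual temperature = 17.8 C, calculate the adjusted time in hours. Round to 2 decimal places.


Rigor mortis time adjustment:
Exponent = (T_ref - T_actual) / 10 = (20 - 17.8) / 10 = 0.22
Q10 factor = 2.5^0.22 = 1.22334
t_adjusted = 4 * 1.22334 = 4.89 hours

4.89


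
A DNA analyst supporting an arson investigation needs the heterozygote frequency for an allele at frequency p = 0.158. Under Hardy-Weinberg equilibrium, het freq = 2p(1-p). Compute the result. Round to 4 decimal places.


Hardy-Weinberg heterozygote frequency:
q = 1 - p = 1 - 0.158 = 0.842
2pq = 2 * 0.158 * 0.842 = 0.2661

0.2661


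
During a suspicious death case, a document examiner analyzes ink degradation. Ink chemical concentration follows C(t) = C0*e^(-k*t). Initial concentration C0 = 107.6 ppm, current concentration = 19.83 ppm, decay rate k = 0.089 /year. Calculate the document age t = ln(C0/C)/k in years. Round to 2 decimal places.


Document age estimation:
C0/C = 107.6 / 19.83 = 5.426122
ln(C0/C) = 1.691225
t = 1.691225 / 0.089 = 19.00 years

19.00


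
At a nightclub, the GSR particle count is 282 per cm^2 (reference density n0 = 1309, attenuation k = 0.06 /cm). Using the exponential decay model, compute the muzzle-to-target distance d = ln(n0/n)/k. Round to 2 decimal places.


GSR distance calculation:
n0/n = 1309 / 282 = 4.641844
ln(n0/n) = 1.535112
d = 1.535112 / 0.06 = 25.59 cm

25.59


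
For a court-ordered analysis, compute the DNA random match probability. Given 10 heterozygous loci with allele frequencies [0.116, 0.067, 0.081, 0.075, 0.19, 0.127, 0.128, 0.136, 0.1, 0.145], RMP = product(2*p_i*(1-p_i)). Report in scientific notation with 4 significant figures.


Computing RMP for 10 loci:
Locus 1: 2 * 0.116 * 0.884 = 0.205088
Locus 2: 2 * 0.067 * 0.933 = 0.125022
Locus 3: 2 * 0.081 * 0.919 = 0.148878
Locus 4: 2 * 0.075 * 0.925 = 0.13875
Locus 5: 2 * 0.19 * 0.81 = 0.3078
Locus 6: 2 * 0.127 * 0.873 = 0.221742
Locus 7: 2 * 0.128 * 0.872 = 0.223232
Locus 8: 2 * 0.136 * 0.864 = 0.235008
Locus 9: 2 * 0.1 * 0.9 = 0.18
Locus 10: 2 * 0.145 * 0.855 = 0.24795
RMP = 8.464e-08

8.464e-08


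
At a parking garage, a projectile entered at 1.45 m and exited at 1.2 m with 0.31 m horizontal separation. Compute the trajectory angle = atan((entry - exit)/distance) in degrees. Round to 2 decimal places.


Bullet trajectory angle:
Height difference = 1.45 - 1.2 = 0.25 m
angle = atan(0.25 / 0.31)
angle = atan(0.806452)
angle = 38.88 degrees

38.88


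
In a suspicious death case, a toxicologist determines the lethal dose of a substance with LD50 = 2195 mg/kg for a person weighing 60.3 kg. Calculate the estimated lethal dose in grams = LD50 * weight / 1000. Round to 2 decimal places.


Lethal dose calculation:
Lethal dose = LD50 * body_weight / 1000
= 2195 * 60.3 / 1000
= 132358.5 / 1000
= 132.36 g

132.36


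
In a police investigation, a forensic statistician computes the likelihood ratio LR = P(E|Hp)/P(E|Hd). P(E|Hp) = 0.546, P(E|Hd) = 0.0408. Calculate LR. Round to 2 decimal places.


Likelihood ratio calculation:
LR = P(E|Hp) / P(E|Hd)
LR = 0.546 / 0.0408
LR = 13.38

13.38


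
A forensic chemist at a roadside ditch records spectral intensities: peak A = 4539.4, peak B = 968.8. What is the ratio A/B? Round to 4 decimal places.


Spectral peak ratio:
Peak A = 4539.4 counts
Peak B = 968.8 counts
Ratio = 4539.4 / 968.8 = 4.6856

4.6856


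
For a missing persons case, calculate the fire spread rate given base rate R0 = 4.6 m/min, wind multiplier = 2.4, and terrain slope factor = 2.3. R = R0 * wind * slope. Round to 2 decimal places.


Fire spread rate calculation:
R = R0 * wind_factor * slope_factor
= 4.6 * 2.4 * 2.3
= 11.04 * 2.3
= 25.39 m/min

25.39


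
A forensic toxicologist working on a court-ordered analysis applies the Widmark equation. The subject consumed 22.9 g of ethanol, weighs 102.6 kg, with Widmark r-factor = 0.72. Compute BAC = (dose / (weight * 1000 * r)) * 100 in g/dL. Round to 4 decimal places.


Applying the Widmark formula:
BAC = (dose_g / (body_wt * 1000 * r)) * 100
Denominator = 102.6 * 1000 * 0.72 = 73872
BAC = (22.9 / 73872) * 100
BAC = 0.0310 g/dL

0.0310


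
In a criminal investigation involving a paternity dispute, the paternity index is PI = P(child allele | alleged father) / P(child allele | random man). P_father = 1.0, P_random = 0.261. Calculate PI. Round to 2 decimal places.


Paternity Index calculation:
PI = P(allele|father) / P(allele|random)
PI = 1.0 / 0.261
PI = 3.83

3.83


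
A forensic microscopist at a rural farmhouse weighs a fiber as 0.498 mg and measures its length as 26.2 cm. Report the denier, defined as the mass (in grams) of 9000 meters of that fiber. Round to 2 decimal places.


Denier calculation:
Mass in grams = 0.498 mg / 1000 = 0.000498 g
Length in meters = 26.2 cm / 100 = 0.262 m
Linear density = mass / length = 0.000498 / 0.262 = 0.00190076 g/m
Denier = (g/m) * 9000 = 0.00190076 * 9000 = 17.11

17.11


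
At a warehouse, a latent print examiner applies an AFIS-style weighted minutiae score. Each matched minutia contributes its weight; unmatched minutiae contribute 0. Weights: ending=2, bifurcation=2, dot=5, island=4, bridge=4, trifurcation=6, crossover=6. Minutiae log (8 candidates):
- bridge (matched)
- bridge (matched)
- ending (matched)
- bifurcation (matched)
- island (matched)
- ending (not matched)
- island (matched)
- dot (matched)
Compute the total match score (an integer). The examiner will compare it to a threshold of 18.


Weighted minutiae match score:
  bridge: matched, +4 (running total 4)
  bridge: matched, +4 (running total 8)
  ending: matched, +2 (running total 10)
  bifurcation: matched, +2 (running total 12)
  island: matched, +4 (running total 16)
  ending: not matched, +0
  island: matched, +4 (running total 20)
  dot: matched, +5 (running total 25)
Total score = 25
Threshold = 18; verdict = identification

25


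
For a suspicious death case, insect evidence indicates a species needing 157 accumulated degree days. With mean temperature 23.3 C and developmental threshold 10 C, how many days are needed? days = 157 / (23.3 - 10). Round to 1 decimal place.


Insect development time:
Effective temperature = avg_temp - T_base = 23.3 - 10 = 13.3 C
Days = ADD / effective_temp = 157 / 13.3 = 11.8 days

11.8


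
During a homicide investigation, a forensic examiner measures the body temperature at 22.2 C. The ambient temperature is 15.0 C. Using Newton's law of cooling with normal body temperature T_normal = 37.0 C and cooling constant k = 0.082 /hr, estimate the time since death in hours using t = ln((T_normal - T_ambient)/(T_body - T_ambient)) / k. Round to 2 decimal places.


Using Newton's law of cooling:
t = ln((T_normal - T_ambient) / (T_body - T_ambient)) / k
T_normal - T_ambient = 22.0
T_body - T_ambient = 7.2
Ratio = 3.055556
ln(ratio) = 1.116962
t = 1.116962 / 0.082 = 13.62 hours

13.62


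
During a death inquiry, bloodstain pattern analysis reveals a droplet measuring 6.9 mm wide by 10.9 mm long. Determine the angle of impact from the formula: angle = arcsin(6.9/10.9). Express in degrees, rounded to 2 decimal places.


Blood spatter impact angle calculation:
width / length = 6.9 / 10.9 = 0.633028
angle = arcsin(0.633028)
angle = 39.27 degrees

39.27


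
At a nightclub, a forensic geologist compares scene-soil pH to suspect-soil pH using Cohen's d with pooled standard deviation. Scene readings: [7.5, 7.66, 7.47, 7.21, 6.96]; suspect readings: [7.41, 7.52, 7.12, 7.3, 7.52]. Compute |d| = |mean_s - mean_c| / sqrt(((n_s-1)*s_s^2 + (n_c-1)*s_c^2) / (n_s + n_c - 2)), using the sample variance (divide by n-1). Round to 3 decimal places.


Pooled-variance Cohen's d for soil pH comparison:
Scene mean = 36.8 / 5 = 7.36
Suspect mean = 36.87 / 5 = 7.374
Scene sample variance s_s^2 = 0.07605
Suspect sample variance s_c^2 = 0.02848
Pooled variance = ((n_s-1)*s_s^2 + (n_c-1)*s_c^2) / (n_s + n_c - 2) = 0.052265
Pooled SD = sqrt(0.052265) = 0.228615
Mean difference = -0.014
|d| = |-0.014| / 0.228615 = 0.061

0.061


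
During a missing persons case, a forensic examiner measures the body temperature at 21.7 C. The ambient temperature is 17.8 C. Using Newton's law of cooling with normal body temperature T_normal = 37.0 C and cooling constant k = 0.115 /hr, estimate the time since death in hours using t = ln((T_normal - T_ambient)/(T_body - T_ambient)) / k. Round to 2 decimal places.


Using Newton's law of cooling:
t = ln((T_normal - T_ambient) / (T_body - T_ambient)) / k
T_normal - T_ambient = 19.2
T_body - T_ambient = 3.9
Ratio = 4.923077
ln(ratio) = 1.593934
t = 1.593934 / 0.115 = 13.86 hours

13.86
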